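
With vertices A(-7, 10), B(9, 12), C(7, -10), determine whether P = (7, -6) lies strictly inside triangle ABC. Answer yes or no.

Barycentric coordinates of P: (2/87, 14/87, 71/87).
The three coordinates are positive, positive, positive; a point is interior exactly when all three are positive.

yes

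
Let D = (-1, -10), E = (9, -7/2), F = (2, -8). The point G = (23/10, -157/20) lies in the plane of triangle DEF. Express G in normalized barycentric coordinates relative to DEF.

(3/5, 3/10, 1/10)

Signed area of the reference triangle: [DEF] = ½·((-1)·(-7/2−(-8)) + 9·(-8−(-10)) + 2·(-10−(-7/2))) = ½·(-9/2 + 18 − 13) = 1/4.
[GEF] = ½·((23/10)·(-7/2−(-8)) + 9·(-8−(-157/20)) + 2·(-157/20−(-7/2))) = ½·(207/20 − 27/20 − 87/10) = 3/20, so the D-coordinate is (3/20)/(1/4) = 3/5.
[DGF] = ½·((-1)·(-157/20−(-8)) + (23/10)·(-8−(-10)) + 2·(-10−(-157/20))) = ½·(-3/20 + 23/5 − 43/10) = 3/40, so the E-coordinate is 3/10.
[DEG] = ½·((-1)·(-7/2−(-157/20)) + 9·(-157/20−(-10)) + (23/10)·(-10−(-7/2))) = ½·(-87/20 + 387/20 − 299/20) = 1/40, so the F-coordinate is 1/10.
Check: 3/5 + 3/10 + 1/10 = 1.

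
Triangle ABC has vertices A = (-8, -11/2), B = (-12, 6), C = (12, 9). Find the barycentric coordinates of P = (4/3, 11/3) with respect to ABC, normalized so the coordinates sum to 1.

(1/3, 1/6, 1/2)

Signed area of the reference triangle: [ABC] = ½·((-8)·(6−9) + (-12)·(9−(-11/2)) + 12·(-11/2−6)) = ½·(24 − 174 − 138) = -144.
[PBC] = ½·((4/3)·(6−9) + (-12)·(9−(11/3)) + 12·(11/3−6)) = ½·(-4 − 64 − 28) = -48, so the A-coordinate is (-48)/(-144) = 1/3.
[APC] = ½·((-8)·(11/3−9) + (4/3)·(9−(-11/2)) + 12·(-11/2−(11/3))) = ½·(128/3 + 58/3 − 110) = -24, so the B-coordinate is 1/6.
[ABP] = ½·((-8)·(6−(11/3)) + (-12)·(11/3−(-11/2)) + (4/3)·(-11/2−6)) = ½·(-56/3 − 110 − 46/3) = -72, so the C-coordinate is 1/2.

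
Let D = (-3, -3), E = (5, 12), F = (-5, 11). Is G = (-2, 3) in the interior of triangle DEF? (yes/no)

Barycentric coordinates of G: (83/142, 13/71, 33/142).
The three coordinates are positive, positive, positive; a point is interior exactly when all three are positive.

yes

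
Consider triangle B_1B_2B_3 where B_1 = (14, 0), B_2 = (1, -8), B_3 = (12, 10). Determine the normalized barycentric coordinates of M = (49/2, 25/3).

Signed area of the reference triangle: [B_1B_2B_3] = ½·(14·(-8−10) + 1·(10−0) + 12·(0−(-8))) = ½·(-252 + 10 + 96) = -73.
[MB_2B_3] = ½·((49/2)·(-8−10) + 1·(10−(25/3)) + 12·(25/3−(-8))) = ½·(-441 + 5/3 + 196) = -365/3, so the B_1-coordinate is (-365/3)/(-73) = 5/3.
[B_1MB_3] = ½·(14·(25/3−10) + (49/2)·(10−0) + 12·(0−(25/3))) = ½·(-70/3 + 245 − 100) = 365/6, so the B_2-coordinate is -5/6.
[B_1B_2M] = ½·(14·(-8−(25/3)) + 1·(25/3−0) + (49/2)·(0−(-8))) = ½·(-686/3 + 25/3 + 196) = -73/6, so the B_3-coordinate is 1/6.
Check: 5/3 − 5/6 + 1/6 = 1.

(5/3, -5/6, 1/6)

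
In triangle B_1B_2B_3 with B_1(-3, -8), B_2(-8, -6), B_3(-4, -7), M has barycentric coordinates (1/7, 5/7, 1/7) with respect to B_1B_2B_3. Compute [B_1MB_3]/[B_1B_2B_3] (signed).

The signed ratio [B_1MB_3]/[B_1B_2B_3] equals the barycentric coordinate of M at vertex B_2, which is 5/7.

5/7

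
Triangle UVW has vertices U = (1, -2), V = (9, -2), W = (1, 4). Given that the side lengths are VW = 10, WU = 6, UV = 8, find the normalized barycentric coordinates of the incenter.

(5/12, 1/4, 1/3)

The incenter has barycentric coordinates proportional to the opposite side lengths: (10 : 6 : 8).
Normalizing by 10+6+8 = 24 gives (5/12, 1/4, 1/3).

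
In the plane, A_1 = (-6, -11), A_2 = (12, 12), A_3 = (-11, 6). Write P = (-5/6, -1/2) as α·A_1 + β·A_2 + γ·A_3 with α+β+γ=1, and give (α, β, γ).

Signed area of the reference triangle: [A_1A_2A_3] = ½·((-6)·(12−6) + 12·(6−(-11)) + (-11)·(-11−12)) = ½·(-36 + 204 + 253) = 421/2.
[PA_2A_3] = ½·((-5/6)·(12−6) + 12·(6−(-1/2)) + (-11)·(-1/2−12)) = ½·(-5 + 78 + 275/2) = 421/4, so the A_1-coordinate is (421/4)/(421/2) = 1/2.
[A_1PA_3] = ½·((-6)·(-1/2−6) + (-5/6)·(6−(-11)) + (-11)·(-11−(-1/2))) = ½·(39 − 85/6 + 231/2) = 421/6, so the A_2-coordinate is 1/3.
[A_1A_2P] = ½·((-6)·(12−(-1/2)) + 12·(-1/2−(-11)) + (-5/6)·(-11−12)) = ½·(-75 + 126 + 115/6) = 421/12, so the A_3-coordinate is 1/6.

(1/2, 1/3, 1/6)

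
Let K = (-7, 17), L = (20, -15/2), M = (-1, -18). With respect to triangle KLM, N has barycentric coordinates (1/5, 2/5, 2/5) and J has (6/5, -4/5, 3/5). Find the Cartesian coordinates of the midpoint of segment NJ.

Barycentric coordinates of the midpoint are the average: (7/10, -1/5, 1/2).
Converting: (7/10)·K + (-1/5)·L + (1/2)·M = (-47/5, 22/5).

(-47/5, 22/5)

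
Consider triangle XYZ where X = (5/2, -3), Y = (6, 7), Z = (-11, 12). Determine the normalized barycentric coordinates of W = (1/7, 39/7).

Signed area of the reference triangle: [XYZ] = ½·((5/2)·(7−12) + 6·(12−(-3)) + (-11)·(-3−7)) = ½·(-25/2 + 90 + 110) = 375/4.
[WYZ] = ½·((1/7)·(7−12) + 6·(12−(39/7)) + (-11)·(39/7−7)) = ½·(-5/7 + 270/7 + 110/7) = 375/14, so the X-coordinate is (375/14)/(375/4) = 2/7.
[XWZ] = ½·((5/2)·(39/7−12) + (1/7)·(12−(-3)) + (-11)·(-3−(39/7))) = ½·(-225/14 + 15/7 + 660/7) = 1125/28, so the Y-coordinate is 3/7.
[XYW] = ½·((5/2)·(7−(39/7)) + 6·(39/7−(-3)) + (1/7)·(-3−7)) = ½·(25/7 + 360/7 − 10/7) = 375/14, so the Z-coordinate is 2/7.

(2/7, 3/7, 2/7)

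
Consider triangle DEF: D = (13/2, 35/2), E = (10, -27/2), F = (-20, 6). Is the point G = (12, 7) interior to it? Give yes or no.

Barycentric coordinates of G: (872/1149, 1366/3447, -535/3447).
The three coordinates are positive, positive, negative; a point is interior exactly when all three are positive.

no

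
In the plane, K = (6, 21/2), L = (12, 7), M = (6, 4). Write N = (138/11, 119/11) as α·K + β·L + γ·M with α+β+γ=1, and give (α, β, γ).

Signed area of the reference triangle: [KLM] = ½·(6·(7−4) + 12·(4−(21/2)) + 6·(21/2−7)) = ½·(18 − 78 + 21) = -39/2.
[NLM] = ½·((138/11)·(7−4) + 12·(4−(119/11)) + 6·(119/11−7)) = ½·(414/11 − 900/11 + 252/11) = -117/11, so the K-coordinate is (-117/11)/(-39/2) = 6/11.
[KNM] = ½·(6·(119/11−4) + (138/11)·(4−(21/2)) + 6·(21/2−(119/11))) = ½·(450/11 − 897/11 − 21/11) = -234/11, so the L-coordinate is 12/11.
[KLN] = ½·(6·(7−(119/11)) + 12·(119/11−(21/2)) + (138/11)·(21/2−7)) = ½·(-252/11 + 42/11 + 483/11) = 273/22, so the M-coordinate is -7/11.

(6/11, 12/11, -7/11)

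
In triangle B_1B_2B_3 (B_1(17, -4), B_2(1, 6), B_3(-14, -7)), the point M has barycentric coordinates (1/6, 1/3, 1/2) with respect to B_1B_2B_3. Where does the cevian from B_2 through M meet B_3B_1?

Line B_2M meets B_3B_1 where the B_2-coordinate vanishes; zeroing M's B_2-weight and renormalizing leaves B_3, B_1-weights 1/2 : 1/6 → (3/4, 1/4).
So N = (3/4)·B_3 + (1/4)·B_1 = (-25/4, -25/4).

(-25/4, -25/4)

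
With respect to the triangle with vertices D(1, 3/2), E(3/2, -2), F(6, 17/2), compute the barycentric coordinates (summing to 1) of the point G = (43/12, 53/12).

Signed area of the reference triangle: [DEF] = ½·(1·(-2−(17/2)) + (3/2)·(17/2−(3/2)) + 6·(3/2−(-2))) = ½·(-21/2 + 21/2 + 21) = 21/2.
[GEF] = ½·((43/12)·(-2−(17/2)) + (3/2)·(17/2−(53/12)) + 6·(53/12−(-2))) = ½·(-301/8 + 49/8 + 77/2) = 7/2, so the D-coordinate is (7/2)/(21/2) = 1/3.
[DGF] = ½·(1·(53/12−(17/2)) + (43/12)·(17/2−(3/2)) + 6·(3/2−(53/12))) = ½·(-49/12 + 301/12 − 35/2) = 7/4, so the E-coordinate is 1/6.
[DEG] = ½·(1·(-2−(53/12)) + (3/2)·(53/12−(3/2)) + (43/12)·(3/2−(-2))) = ½·(-77/12 + 35/8 + 301/24) = 21/4, so the F-coordinate is 1/2.
Check: 1/3 + 1/6 + 1/2 = 1.

(1/3, 1/6, 1/2)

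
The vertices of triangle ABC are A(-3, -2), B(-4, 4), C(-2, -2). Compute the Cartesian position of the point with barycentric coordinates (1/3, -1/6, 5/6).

P = (1/3)·A + (-1/6)·B + (5/6)·C.
x-coordinate: (1/3)·(-3) + (-1/6)·(-4) + (5/6)·(-2) = -2.
y-coordinate: (1/3)·(-2) + (-1/6)·4 + (5/6)·(-2) = -3.

(-2, -3)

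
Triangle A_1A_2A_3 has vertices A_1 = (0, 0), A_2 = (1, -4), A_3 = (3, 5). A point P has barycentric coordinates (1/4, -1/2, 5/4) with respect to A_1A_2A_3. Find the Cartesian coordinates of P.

P = (1/4)·A_1 + (-1/2)·A_2 + (5/4)·A_3.
x-coordinate: (1/4)·0 + (-1/2)·1 + (5/4)·3 = 13/4.
y-coordinate: (1/4)·0 + (-1/2)·(-4) + (5/4)·5 = 33/4.

(13/4, 33/4)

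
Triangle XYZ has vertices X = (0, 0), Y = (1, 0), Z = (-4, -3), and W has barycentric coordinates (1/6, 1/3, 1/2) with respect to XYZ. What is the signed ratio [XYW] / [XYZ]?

The signed ratio [XYW]/[XYZ] equals the barycentric coordinate of W at vertex Z, which is 1/2.

1/2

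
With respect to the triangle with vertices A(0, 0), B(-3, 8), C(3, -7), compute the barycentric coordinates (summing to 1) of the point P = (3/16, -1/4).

Signed area of the reference triangle: [ABC] = ½·(0·(8−(-7)) + (-3)·(-7−0) + 3·(0−8)) = ½·(0 + 21 − 24) = -3/2.
[PBC] = ½·((3/16)·(8−(-7)) + (-3)·(-7−(-1/4)) + 3·(-1/4−8)) = ½·(45/16 + 81/4 − 99/4) = -27/32, so the A-coordinate is (-27/32)/(-3/2) = 9/16.
[APC] = ½·(0·(-1/4−(-7)) + (3/16)·(-7−0) + 3·(0−(-1/4))) = ½·(0 − 21/16 + 3/4) = -9/32, so the B-coordinate is 3/16.
[ABP] = ½·(0·(8−(-1/4)) + (-3)·(-1/4−0) + (3/16)·(0−8)) = ½·(0 + 3/4 − 3/2) = -3/8, so the C-coordinate is 1/4.

(9/16, 3/16, 1/4)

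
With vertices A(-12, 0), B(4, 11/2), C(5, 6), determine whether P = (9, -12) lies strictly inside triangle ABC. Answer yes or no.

no

Barycentric coordinates of P: (-8, 132, -123).
The three coordinates are negative, positive, negative; a point is interior exactly when all three are positive.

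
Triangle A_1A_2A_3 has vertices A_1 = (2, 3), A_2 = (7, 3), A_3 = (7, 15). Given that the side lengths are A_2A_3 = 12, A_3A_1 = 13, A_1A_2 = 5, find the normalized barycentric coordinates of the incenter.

(2/5, 13/30, 1/6)

The incenter has barycentric coordinates proportional to the opposite side lengths: (12 : 13 : 5).
Normalizing by 12+13+5 = 30 gives (2/5, 13/30, 1/6).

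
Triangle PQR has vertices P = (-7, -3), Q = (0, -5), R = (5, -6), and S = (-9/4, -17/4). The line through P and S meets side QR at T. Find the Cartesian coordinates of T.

Barycentric coordinates of S with respect to PQR: (1/2, 1/4, 1/4).
On side QR the P-coordinate is zero; dropping S's P-weight 1/2 and renormalizing the remaining 1/4 : 1/4 gives weights 1/2, 1/2 on Q, R.
T = (1/2)·(0, -5) + (1/2)·(5, -6) = (5/2, -11/2).

(5/2, -11/2)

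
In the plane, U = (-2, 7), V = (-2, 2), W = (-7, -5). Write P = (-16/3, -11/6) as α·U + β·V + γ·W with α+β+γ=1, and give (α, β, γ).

Signed area of the reference triangle: [UVW] = ½·((-2)·(2−(-5)) + (-2)·(-5−7) + (-7)·(7−2)) = ½·(-14 + 24 − 35) = -25/2.
[PVW] = ½·((-16/3)·(2−(-5)) + (-2)·(-5−(-11/6)) + (-7)·(-11/6−2)) = ½·(-112/3 + 19/3 + 161/6) = -25/12, so the U-coordinate is (-25/12)/(-25/2) = 1/6.
[UPW] = ½·((-2)·(-11/6−(-5)) + (-16/3)·(-5−7) + (-7)·(7−(-11/6))) = ½·(-19/3 + 64 − 371/6) = -25/12, so the V-coordinate is 1/6.
[UVP] = ½·((-2)·(2−(-11/6)) + (-2)·(-11/6−7) + (-16/3)·(7−2)) = ½·(-23/3 + 53/3 − 80/3) = -25/3, so the W-coordinate is 2/3.

(1/6, 1/6, 2/3)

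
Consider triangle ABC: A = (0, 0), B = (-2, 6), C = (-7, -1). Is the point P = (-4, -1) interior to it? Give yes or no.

no

Barycentric coordinates of P: (21/44, -3/44, 13/22).
The three coordinates are positive, negative, positive; a point is interior exactly when all three are positive.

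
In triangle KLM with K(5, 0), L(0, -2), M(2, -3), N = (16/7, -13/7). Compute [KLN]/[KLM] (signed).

3/7

[KLM] = ½·(5·(-2−(-3)) + 0·(-3−0) + 2·(0−(-2))) = ½·(5 + 0 + 4) = 9/2.
[KLN] = ½·(5·(-2−(-13/7)) + 0·(-13/7−0) + (16/7)·(0−(-2))) = ½·(-5/7 + 0 + 32/7) = 27/14, so the ratio is (27/14)/(9/2) = 3/7.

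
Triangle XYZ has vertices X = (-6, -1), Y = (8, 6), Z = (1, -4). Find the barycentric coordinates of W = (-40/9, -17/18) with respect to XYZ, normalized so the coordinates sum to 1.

(5/6, 1/18, 1/9)

Signed area of the reference triangle: [XYZ] = ½·((-6)·(6−(-4)) + 8·(-4−(-1)) + 1·(-1−6)) = ½·(-60 − 24 − 7) = -91/2.
[WYZ] = ½·((-40/9)·(6−(-4)) + 8·(-4−(-17/18)) + 1·(-17/18−6)) = ½·(-400/9 − 220/9 − 125/18) = -455/12, so the X-coordinate is (-455/12)/(-91/2) = 5/6.
[XWZ] = ½·((-6)·(-17/18−(-4)) + (-40/9)·(-4−(-1)) + 1·(-1−(-17/18))) = ½·(-55/3 + 40/3 − 1/18) = -91/36, so the Y-coordinate is 1/18.
[XYW] = ½·((-6)·(6−(-17/18)) + 8·(-17/18−(-1)) + (-40/9)·(-1−6)) = ½·(-125/3 + 4/9 + 280/9) = -91/18, so the Z-coordinate is 1/9.
Check: 5/6 + 1/18 + 1/9 = 1.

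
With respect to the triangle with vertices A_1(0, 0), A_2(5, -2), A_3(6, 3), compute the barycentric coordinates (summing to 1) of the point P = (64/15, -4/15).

Signed area of the reference triangle: [A_1A_2A_3] = ½·(0·(-2−3) + 5·(3−0) + 6·(0−(-2))) = ½·(0 + 15 + 12) = 27/2.
[PA_2A_3] = ½·((64/15)·(-2−3) + 5·(3−(-4/15)) + 6·(-4/15−(-2))) = ½·(-64/3 + 49/3 + 52/5) = 27/10, so the A_1-coordinate is (27/10)/(27/2) = 1/5.
[A_1PA_3] = ½·(0·(-4/15−3) + (64/15)·(3−0) + 6·(0−(-4/15))) = ½·(0 + 64/5 + 8/5) = 36/5, so the A_2-coordinate is 8/15.
[A_1A_2P] = ½·(0·(-2−(-4/15)) + 5·(-4/15−0) + (64/15)·(0−(-2))) = ½·(0 − 4/3 + 128/15) = 18/5, so the A_3-coordinate is 4/15.

(1/5, 8/15, 4/15)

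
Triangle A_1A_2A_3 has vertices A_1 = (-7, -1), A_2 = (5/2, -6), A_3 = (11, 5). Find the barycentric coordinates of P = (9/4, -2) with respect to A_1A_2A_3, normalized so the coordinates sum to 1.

(1/4, 1/2, 1/4)

Signed area of the reference triangle: [A_1A_2A_3] = ½·((-7)·(-6−5) + (5/2)·(5−(-1)) + 11·(-1−(-6))) = ½·(77 + 15 + 55) = 147/2.
[PA_2A_3] = ½·((9/4)·(-6−5) + (5/2)·(5−(-2)) + 11·(-2−(-6))) = ½·(-99/4 + 35/2 + 44) = 147/8, so the A_1-coordinate is (147/8)/(147/2) = 1/4.
[A_1PA_3] = ½·((-7)·(-2−5) + (9/4)·(5−(-1)) + 11·(-1−(-2))) = ½·(49 + 27/2 + 11) = 147/4, so the A_2-coordinate is 1/2.
[A_1A_2P] = ½·((-7)·(-6−(-2)) + (5/2)·(-2−(-1)) + (9/4)·(-1−(-6))) = ½·(28 − 5/2 + 45/4) = 147/8, so the A_3-coordinate is 1/4.
Check: 1/4 + 1/2 + 1/4 = 1.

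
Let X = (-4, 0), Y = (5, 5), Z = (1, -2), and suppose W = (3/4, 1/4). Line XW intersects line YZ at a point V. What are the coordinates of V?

Barycentric coordinates of W with respect to XYZ: (1/4, 1/4, 1/2).
On side YZ the X-coordinate is zero; dropping W's X-weight 1/4 and renormalizing the remaining 1/4 : 1/2 gives weights 1/3, 2/3 on Y, Z.
V = (1/3)·(5, 5) + (2/3)·(1, -2) = (7/3, 1/3).

(7/3, 1/3)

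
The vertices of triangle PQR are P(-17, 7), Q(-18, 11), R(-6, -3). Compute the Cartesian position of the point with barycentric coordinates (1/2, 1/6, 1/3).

(-27/2, 13/3)

S = (1/2)·P + (1/6)·Q + (1/3)·R.
x-coordinate: (1/2)·(-17) + (1/6)·(-18) + (1/3)·(-6) = -27/2.
y-coordinate: (1/2)·7 + (1/6)·11 + (1/3)·(-3) = 13/3.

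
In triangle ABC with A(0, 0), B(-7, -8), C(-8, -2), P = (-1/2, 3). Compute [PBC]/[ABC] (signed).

1

[ABC] = ½·(0·(-8−(-2)) + (-7)·(-2−0) + (-8)·(0−(-8))) = ½·(0 + 14 − 64) = -25.
[PBC] = ½·((-1/2)·(-8−(-2)) + (-7)·(-2−3) + (-8)·(3−(-8))) = ½·(3 + 35 − 88) = -25, so the ratio is (-25)/(-25) = 1.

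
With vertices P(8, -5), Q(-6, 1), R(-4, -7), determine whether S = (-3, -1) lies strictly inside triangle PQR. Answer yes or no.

yes

Barycentric coordinates of S: (1/5, 7/10, 1/10).
The three coordinates are positive, positive, positive; a point is interior exactly when all three are positive.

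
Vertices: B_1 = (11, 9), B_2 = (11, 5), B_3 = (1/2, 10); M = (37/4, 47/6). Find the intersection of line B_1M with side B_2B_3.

Barycentric coordinates of M with respect to B_1B_2B_3: (1/2, 1/3, 1/6).
On side B_2B_3 the B_1-coordinate is zero; dropping M's B_1-weight 1/2 and renormalizing the remaining 1/3 : 1/6 gives weights 2/3, 1/3 on B_2, B_3.
N = (2/3)·(11, 5) + (1/3)·(1/2, 10) = (15/2, 20/3).

(15/2, 20/3)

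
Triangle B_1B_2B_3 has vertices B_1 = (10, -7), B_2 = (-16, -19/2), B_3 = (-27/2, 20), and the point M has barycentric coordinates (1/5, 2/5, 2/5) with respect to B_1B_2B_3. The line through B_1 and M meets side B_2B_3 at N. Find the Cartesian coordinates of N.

(-59/4, 21/4)

Line B_1M meets B_2B_3 where the B_1-coordinate vanishes; zeroing M's B_1-weight and renormalizing leaves B_2, B_3-weights 2/5 : 2/5 → (1/2, 1/2).
So N = (1/2)·B_2 + (1/2)·B_3 = (-59/4, 21/4).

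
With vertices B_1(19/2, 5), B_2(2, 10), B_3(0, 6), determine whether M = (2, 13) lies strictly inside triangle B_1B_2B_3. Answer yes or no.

Barycentric coordinates of M: (-3/20, 137/80, -9/16).
The three coordinates are negative, positive, negative; a point is interior exactly when all three are positive.

no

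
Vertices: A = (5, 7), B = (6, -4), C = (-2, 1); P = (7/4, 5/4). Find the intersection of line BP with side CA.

(1/3, 3)

Barycentric coordinates of P with respect to ABC: (1/4, 1/4, 1/2).
On side CA the B-coordinate is zero; dropping P's B-weight 1/4 and renormalizing the remaining 1/2 : 1/4 gives weights 2/3, 1/3 on C, A.
Q = (2/3)·(-2, 1) + (1/3)·(5, 7) = (1/3, 3).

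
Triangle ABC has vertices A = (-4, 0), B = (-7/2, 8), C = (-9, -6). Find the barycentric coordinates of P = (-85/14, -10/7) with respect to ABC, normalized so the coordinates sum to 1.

(3/7, 1/7, 3/7)

Signed area of the reference triangle: [ABC] = ½·((-4)·(8−(-6)) + (-7/2)·(-6−0) + (-9)·(0−8)) = ½·(-56 + 21 + 72) = 37/2.
[PBC] = ½·((-85/14)·(8−(-6)) + (-7/2)·(-6−(-10/7)) + (-9)·(-10/7−8)) = ½·(-85 + 16 + 594/7) = 111/14, so the A-coordinate is (111/14)/(37/2) = 3/7.
[APC] = ½·((-4)·(-10/7−(-6)) + (-85/14)·(-6−0) + (-9)·(0−(-10/7))) = ½·(-128/7 + 255/7 − 90/7) = 37/14, so the B-coordinate is 1/7.
[ABP] = ½·((-4)·(8−(-10/7)) + (-7/2)·(-10/7−0) + (-85/14)·(0−8)) = ½·(-264/7 + 5 + 340/7) = 111/14, so the C-coordinate is 3/7.
Check: 3/7 + 1/7 + 3/7 = 1.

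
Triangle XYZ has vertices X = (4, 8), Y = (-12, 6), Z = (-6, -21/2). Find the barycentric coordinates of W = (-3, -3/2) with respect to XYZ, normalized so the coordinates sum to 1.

Signed area of the reference triangle: [XYZ] = ½·(4·(6−(-21/2)) + (-12)·(-21/2−8) + (-6)·(8−6)) = ½·(66 + 222 − 12) = 138.
[WYZ] = ½·((-3)·(6−(-21/2)) + (-12)·(-21/2−(-3/2)) + (-6)·(-3/2−6)) = ½·(-99/2 + 108 + 45) = 207/4, so the X-coordinate is (207/4)/138 = 3/8.
[XWZ] = ½·(4·(-3/2−(-21/2)) + (-3)·(-21/2−8) + (-6)·(8−(-3/2))) = ½·(36 + 111/2 − 57) = 69/4, so the Y-coordinate is 1/8.
[XYW] = ½·(4·(6−(-3/2)) + (-12)·(-3/2−8) + (-3)·(8−6)) = ½·(30 + 114 − 6) = 69, so the Z-coordinate is 1/2.

(3/8, 1/8, 1/2)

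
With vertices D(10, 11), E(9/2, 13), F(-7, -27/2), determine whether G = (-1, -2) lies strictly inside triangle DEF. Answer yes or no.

Barycentric coordinates of G: (107/675, 194/675, 374/675).
The three coordinates are positive, positive, positive; a point is interior exactly when all three are positive.

yes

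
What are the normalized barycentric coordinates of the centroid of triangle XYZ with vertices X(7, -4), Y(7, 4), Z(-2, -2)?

(1/3, 1/3, 1/3)

The centroid is the average of the vertices, so each weight is 1/3.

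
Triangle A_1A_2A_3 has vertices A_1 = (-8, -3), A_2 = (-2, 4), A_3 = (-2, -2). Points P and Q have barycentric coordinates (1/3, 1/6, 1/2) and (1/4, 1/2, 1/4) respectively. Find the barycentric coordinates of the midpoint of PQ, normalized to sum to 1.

(7/24, 1/3, 3/8)

Since both coordinate triples sum to 1, the midpoint's barycentrics are the componentwise average.
(1/3+1/4)/2 = 7/24; similarly 1/3 and 3/8.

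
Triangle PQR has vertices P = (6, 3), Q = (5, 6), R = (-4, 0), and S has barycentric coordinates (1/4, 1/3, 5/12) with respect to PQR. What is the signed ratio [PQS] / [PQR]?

The signed ratio [PQS]/[PQR] equals the barycentric coordinate of S at vertex R, which is 5/12.

5/12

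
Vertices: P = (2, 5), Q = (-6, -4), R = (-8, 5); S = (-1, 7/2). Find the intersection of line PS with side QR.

Barycentric coordinates of S with respect to PQR: (2/3, 1/6, 1/6).
On side QR the P-coordinate is zero; dropping S's P-weight 2/3 and renormalizing the remaining 1/6 : 1/6 gives weights 1/2, 1/2 on Q, R.
T = (1/2)·(-6, -4) + (1/2)·(-8, 5) = (-7, 1/2).

(-7, 1/2)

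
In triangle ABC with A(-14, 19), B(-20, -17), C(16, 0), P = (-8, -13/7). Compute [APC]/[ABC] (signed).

3/7

[ABC] = ½·((-14)·(-17−0) + (-20)·(0−19) + 16·(19−(-17))) = ½·(238 + 380 + 576) = 597.
[APC] = ½·((-14)·(-13/7−0) + (-8)·(0−19) + 16·(19−(-13/7))) = ½·(26 + 152 + 2336/7) = 1791/7, so the ratio is (1791/7)/597 = 3/7.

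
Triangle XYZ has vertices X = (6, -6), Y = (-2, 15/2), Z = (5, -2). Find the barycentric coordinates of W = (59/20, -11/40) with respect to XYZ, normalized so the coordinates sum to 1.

Signed area of the reference triangle: [XYZ] = ½·(6·(15/2−(-2)) + (-2)·(-2−(-6)) + 5·(-6−(15/2))) = ½·(57 − 8 − 135/2) = -37/4.
[WYZ] = ½·((59/20)·(15/2−(-2)) + (-2)·(-2−(-11/40)) + 5·(-11/40−(15/2))) = ½·(1121/40 + 69/20 − 311/8) = -37/10, so the X-coordinate is (-37/10)/(-37/4) = 2/5.
[XWZ] = ½·(6·(-11/40−(-2)) + (59/20)·(-2−(-6)) + 5·(-6−(-11/40))) = ½·(207/20 + 59/5 − 229/8) = -259/80, so the Y-coordinate is 7/20.
[XYW] = ½·(6·(15/2−(-11/40)) + (-2)·(-11/40−(-6)) + (59/20)·(-6−(15/2))) = ½·(933/20 − 229/20 − 1593/40) = -37/16, so the Z-coordinate is 1/4.
Check: 2/5 + 7/20 + 1/4 = 1.

(2/5, 7/20, 1/4)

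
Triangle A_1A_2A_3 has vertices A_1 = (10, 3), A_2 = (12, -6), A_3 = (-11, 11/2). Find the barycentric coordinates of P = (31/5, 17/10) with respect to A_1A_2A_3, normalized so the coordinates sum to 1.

(3/5, 1/5, 1/5)

Signed area of the reference triangle: [A_1A_2A_3] = ½·(10·(-6−(11/2)) + 12·(11/2−3) + (-11)·(3−(-6))) = ½·(-115 + 30 − 99) = -92.
[PA_2A_3] = ½·((31/5)·(-6−(11/2)) + 12·(11/2−(17/10)) + (-11)·(17/10−(-6))) = ½·(-713/10 + 228/5 − 847/10) = -276/5, so the A_1-coordinate is (-276/5)/(-92) = 3/5.
[A_1PA_3] = ½·(10·(17/10−(11/2)) + (31/5)·(11/2−3) + (-11)·(3−(17/10))) = ½·(-38 + 31/2 − 143/10) = -92/5, so the A_2-coordinate is 1/5.
[A_1A_2P] = ½·(10·(-6−(17/10)) + 12·(17/10−3) + (31/5)·(3−(-6))) = ½·(-77 − 78/5 + 279/5) = -92/5, so the A_3-coordinate is 1/5.
Check: 3/5 + 1/5 + 1/5 = 1.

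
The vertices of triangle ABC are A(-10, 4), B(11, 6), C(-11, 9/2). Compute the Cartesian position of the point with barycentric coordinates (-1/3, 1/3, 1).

P = (-1/3)·A + (1/3)·B + 1·C.
x-coordinate: (-1/3)·(-10) + (1/3)·11 + 1·(-11) = -4.
y-coordinate: (-1/3)·4 + (1/3)·6 + 1·(9/2) = 31/6.

(-4, 31/6)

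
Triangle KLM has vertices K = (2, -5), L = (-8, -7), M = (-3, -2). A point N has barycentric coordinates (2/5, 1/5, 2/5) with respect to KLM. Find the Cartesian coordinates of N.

N = (2/5)·K + (1/5)·L + (2/5)·M.
x-coordinate: (2/5)·2 + (1/5)·(-8) + (2/5)·(-3) = -2.
y-coordinate: (2/5)·(-5) + (1/5)·(-7) + (2/5)·(-2) = -21/5.

(-2, -21/5)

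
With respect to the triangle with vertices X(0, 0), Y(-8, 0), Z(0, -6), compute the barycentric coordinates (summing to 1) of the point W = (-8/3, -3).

Signed area of the reference triangle: [XYZ] = ½·(0·(0−(-6)) + (-8)·(-6−0) + 0·(0−0)) = ½·(0 + 48 + 0) = 24.
[WYZ] = ½·((-8/3)·(0−(-6)) + (-8)·(-6−(-3)) + 0·(-3−0)) = ½·(-16 + 24 + 0) = 4, so the X-coordinate is 4/24 = 1/6.
[XWZ] = ½·(0·(-3−(-6)) + (-8/3)·(-6−0) + 0·(0−(-3))) = ½·(0 + 16 + 0) = 8, so the Y-coordinate is 1/3.
[XYW] = ½·(0·(0−(-3)) + (-8)·(-3−0) + (-8/3)·(0−0)) = ½·(0 + 24 + 0) = 12, so the Z-coordinate is 1/2.

(1/6, 1/3, 1/2)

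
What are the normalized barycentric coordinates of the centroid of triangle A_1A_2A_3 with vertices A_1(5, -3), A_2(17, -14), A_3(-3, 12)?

The centroid is the average of the vertices, so each weight is 1/3.

(1/3, 1/3, 1/3)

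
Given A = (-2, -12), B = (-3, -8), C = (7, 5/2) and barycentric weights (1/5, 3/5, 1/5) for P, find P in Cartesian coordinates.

P = (1/5)·A + (3/5)·B + (1/5)·C.
x-coordinate: (1/5)·(-2) + (3/5)·(-3) + (1/5)·7 = -4/5.
y-coordinate: (1/5)·(-12) + (3/5)·(-8) + (1/5)·(5/2) = -67/10.

(-4/5, -67/10)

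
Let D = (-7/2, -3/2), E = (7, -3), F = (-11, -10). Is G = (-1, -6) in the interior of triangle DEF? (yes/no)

yes

Barycentric coordinates of G: (4/201, 110/201, 29/67).
The three coordinates are positive, positive, positive; a point is interior exactly when all three are positive.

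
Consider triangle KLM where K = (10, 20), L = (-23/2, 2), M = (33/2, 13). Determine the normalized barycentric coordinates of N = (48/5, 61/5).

Signed area of the reference triangle: [KLM] = ½·(10·(2−13) + (-23/2)·(13−20) + (33/2)·(20−2)) = ½·(-110 + 161/2 + 297) = 535/4.
[NLM] = ½·((48/5)·(2−13) + (-23/2)·(13−(61/5)) + (33/2)·(61/5−2)) = ½·(-528/5 − 46/5 + 1683/10) = 107/4, so the K-coordinate is (107/4)/(535/4) = 1/5.
[KNM] = ½·(10·(61/5−13) + (48/5)·(13−20) + (33/2)·(20−(61/5))) = ½·(-8 − 336/5 + 1287/10) = 107/4, so the L-coordinate is 1/5.
[KLN] = ½·(10·(2−(61/5)) + (-23/2)·(61/5−20) + (48/5)·(20−2)) = ½·(-102 + 897/10 + 864/5) = 321/4, so the M-coordinate is 3/5.

(1/5, 1/5, 3/5)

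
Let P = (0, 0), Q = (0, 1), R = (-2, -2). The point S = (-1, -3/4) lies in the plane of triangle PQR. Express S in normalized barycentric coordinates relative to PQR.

Signed area of the reference triangle: [PQR] = ½·(0·(1−(-2)) + 0·(-2−0) + (-2)·(0−1)) = ½·(0 + 0 + 2) = 1.
[SQR] = ½·((-1)·(1−(-2)) + 0·(-2−(-3/4)) + (-2)·(-3/4−1)) = ½·(-3 + 0 + 7/2) = 1/4, so the P-coordinate is (1/4)/1 = 1/4.
[PSR] = ½·(0·(-3/4−(-2)) + (-1)·(-2−0) + (-2)·(0−(-3/4))) = ½·(0 + 2 − 3/2) = 1/4, so the Q-coordinate is 1/4.
[PQS] = ½·(0·(1−(-3/4)) + 0·(-3/4−0) + (-1)·(0−1)) = ½·(0 + 0 + 1) = 1/2, so the R-coordinate is 1/2.

(1/4, 1/4, 1/2)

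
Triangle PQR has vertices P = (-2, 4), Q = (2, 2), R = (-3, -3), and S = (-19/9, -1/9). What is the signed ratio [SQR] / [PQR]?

[PQR] = ½·((-2)·(2−(-3)) + 2·(-3−4) + (-3)·(4−2)) = ½·(-10 − 14 − 6) = -15.
[SQR] = ½·((-19/9)·(2−(-3)) + 2·(-3−(-1/9)) + (-3)·(-1/9−2)) = ½·(-95/9 − 52/9 + 19/3) = -5, so the ratio is (-5)/(-15) = 1/3.

1/3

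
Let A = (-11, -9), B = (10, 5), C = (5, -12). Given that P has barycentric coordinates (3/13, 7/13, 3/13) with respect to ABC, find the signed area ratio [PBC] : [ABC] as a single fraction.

3/13

The signed ratio [PBC]/[ABC] equals the barycentric coordinate of P at vertex A, which is 3/13.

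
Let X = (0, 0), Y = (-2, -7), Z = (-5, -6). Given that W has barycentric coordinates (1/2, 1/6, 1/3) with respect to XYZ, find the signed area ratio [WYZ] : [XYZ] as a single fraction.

1/2

The signed ratio [WYZ]/[XYZ] equals the barycentric coordinate of W at vertex X, which is 1/2.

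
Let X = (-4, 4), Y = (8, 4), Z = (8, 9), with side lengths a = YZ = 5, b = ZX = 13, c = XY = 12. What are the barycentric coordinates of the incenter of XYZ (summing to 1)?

The incenter has barycentric coordinates proportional to the opposite side lengths: (5 : 13 : 12).
Normalizing by 5+13+12 = 30 gives (1/6, 13/30, 2/5).

(1/6, 13/30, 2/5)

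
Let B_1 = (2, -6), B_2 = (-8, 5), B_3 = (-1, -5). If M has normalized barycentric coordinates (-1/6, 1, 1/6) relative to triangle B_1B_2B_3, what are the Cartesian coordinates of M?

(-17/2, 31/6)

M = (-1/6)·B_1 + 1·B_2 + (1/6)·B_3.
x-coordinate: (-1/6)·2 + 1·(-8) + (1/6)·(-1) = -17/2.
y-coordinate: (-1/6)·(-6) + 1·5 + (1/6)·(-5) = 31/6.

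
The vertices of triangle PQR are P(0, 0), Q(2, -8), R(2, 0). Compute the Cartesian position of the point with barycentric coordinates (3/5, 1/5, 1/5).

(4/5, -8/5)

S = (3/5)·P + (1/5)·Q + (1/5)·R.
x-coordinate: (3/5)·0 + (1/5)·2 + (1/5)·2 = 4/5.
y-coordinate: (3/5)·0 + (1/5)·(-8) + (1/5)·0 = -8/5.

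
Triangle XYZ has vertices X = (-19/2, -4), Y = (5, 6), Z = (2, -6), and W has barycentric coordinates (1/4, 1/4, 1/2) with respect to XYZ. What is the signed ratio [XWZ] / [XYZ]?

1/4

The signed ratio [XWZ]/[XYZ] equals the barycentric coordinate of W at vertex Y, which is 1/4.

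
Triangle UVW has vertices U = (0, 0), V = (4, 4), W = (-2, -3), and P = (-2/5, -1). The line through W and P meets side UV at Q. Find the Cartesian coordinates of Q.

Barycentric coordinates of P with respect to UVW: (1/5, 1/5, 3/5).
On side UV the W-coordinate is zero; dropping P's W-weight 3/5 and renormalizing the remaining 1/5 : 1/5 gives weights 1/2, 1/2 on U, V.
Q = (1/2)·(0, 0) + (1/2)·(4, 4) = (2, 2).

(2, 2)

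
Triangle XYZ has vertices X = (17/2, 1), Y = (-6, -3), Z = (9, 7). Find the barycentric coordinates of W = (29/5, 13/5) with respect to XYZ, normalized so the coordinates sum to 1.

(2/5, 1/5, 2/5)

Signed area of the reference triangle: [XYZ] = ½·((17/2)·(-3−7) + (-6)·(7−1) + 9·(1−(-3))) = ½·(-85 − 36 + 36) = -85/2.
[WYZ] = ½·((29/5)·(-3−7) + (-6)·(7−(13/5)) + 9·(13/5−(-3))) = ½·(-58 − 132/5 + 252/5) = -17, so the X-coordinate is (-17)/(-85/2) = 2/5.
[XWZ] = ½·((17/2)·(13/5−7) + (29/5)·(7−1) + 9·(1−(13/5))) = ½·(-187/5 + 174/5 − 72/5) = -17/2, so the Y-coordinate is 1/5.
[XYW] = ½·((17/2)·(-3−(13/5)) + (-6)·(13/5−1) + (29/5)·(1−(-3))) = ½·(-238/5 − 48/5 + 116/5) = -17, so the Z-coordinate is 2/5.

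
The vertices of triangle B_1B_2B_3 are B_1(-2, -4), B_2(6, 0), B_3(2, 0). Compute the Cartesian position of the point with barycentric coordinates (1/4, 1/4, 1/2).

M = (1/4)·B_1 + (1/4)·B_2 + (1/2)·B_3.
x-coordinate: (1/4)·(-2) + (1/4)·6 + (1/2)·2 = 2.
y-coordinate: (1/4)·(-4) + (1/4)·0 + (1/2)·0 = -1.

(2, -1)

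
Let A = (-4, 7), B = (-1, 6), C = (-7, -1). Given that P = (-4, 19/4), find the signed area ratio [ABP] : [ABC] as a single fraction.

[ABC] = ½·((-4)·(6−(-1)) + (-1)·(-1−7) + (-7)·(7−6)) = ½·(-28 + 8 − 7) = -27/2.
[ABP] = ½·((-4)·(6−(19/4)) + (-1)·(19/4−7) + (-4)·(7−6)) = ½·(-5 + 9/4 − 4) = -27/8, so the ratio is (-27/8)/(-27/2) = 1/4.

1/4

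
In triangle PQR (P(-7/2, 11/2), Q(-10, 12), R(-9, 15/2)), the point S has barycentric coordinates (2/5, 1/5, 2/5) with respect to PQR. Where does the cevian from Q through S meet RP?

Line QS meets RP where the Q-coordinate vanishes; zeroing S's Q-weight and renormalizing leaves R, P-weights 2/5 : 2/5 → (1/2, 1/2).
So T = (1/2)·R + (1/2)·P = (-25/4, 13/2).

(-25/4, 13/2)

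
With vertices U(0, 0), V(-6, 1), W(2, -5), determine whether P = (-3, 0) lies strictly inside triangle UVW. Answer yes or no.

yes

Barycentric coordinates of P: (5/14, 15/28, 3/28).
The three coordinates are positive, positive, positive; a point is interior exactly when all three are positive.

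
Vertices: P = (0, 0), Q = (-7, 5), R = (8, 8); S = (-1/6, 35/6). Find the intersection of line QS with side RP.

(20/3, 20/3)

Barycentric coordinates of S with respect to PQR: (1/12, 1/2, 5/12).
On side RP the Q-coordinate is zero; dropping S's Q-weight 1/2 and renormalizing the remaining 5/12 : 1/12 gives weights 5/6, 1/6 on R, P.
T = (5/6)·(8, 8) + (1/6)·(0, 0) = (20/3, 20/3).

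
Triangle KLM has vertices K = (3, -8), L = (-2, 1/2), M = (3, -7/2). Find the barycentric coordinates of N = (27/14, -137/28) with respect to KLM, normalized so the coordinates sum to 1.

(1/2, 3/14, 2/7)

Signed area of the reference triangle: [KLM] = ½·(3·(1/2−(-7/2)) + (-2)·(-7/2−(-8)) + 3·(-8−(1/2))) = ½·(12 − 9 − 51/2) = -45/4.
[NLM] = ½·((27/14)·(1/2−(-7/2)) + (-2)·(-7/2−(-137/28)) + 3·(-137/28−(1/2))) = ½·(54/7 − 39/14 − 453/28) = -45/8, so the K-coordinate is (-45/8)/(-45/4) = 1/2.
[KNM] = ½·(3·(-137/28−(-7/2)) + (27/14)·(-7/2−(-8)) + 3·(-8−(-137/28))) = ½·(-117/28 + 243/28 − 261/28) = -135/56, so the L-coordinate is 3/14.
[KLN] = ½·(3·(1/2−(-137/28)) + (-2)·(-137/28−(-8)) + (27/14)·(-8−(1/2))) = ½·(453/28 − 87/14 − 459/28) = -45/14, so the M-coordinate is 2/7.
Check: 1/2 + 3/14 + 2/7 = 1.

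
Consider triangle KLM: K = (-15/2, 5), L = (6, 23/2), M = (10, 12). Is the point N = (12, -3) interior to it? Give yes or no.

no

Barycentric coordinates of N: (244/77, -158/11, 939/77).
The three coordinates are positive, negative, positive; a point is interior exactly when all three are positive.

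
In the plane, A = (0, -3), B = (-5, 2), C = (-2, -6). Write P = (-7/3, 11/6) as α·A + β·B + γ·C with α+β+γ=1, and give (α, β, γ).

Signed area of the reference triangle: [ABC] = ½·(0·(2−(-6)) + (-5)·(-6−(-3)) + (-2)·(-3−2)) = ½·(0 + 15 + 10) = 25/2.
[PBC] = ½·((-7/3)·(2−(-6)) + (-5)·(-6−(11/6)) + (-2)·(11/6−2)) = ½·(-56/3 + 235/6 + 1/3) = 125/12, so the A-coordinate is (125/12)/(25/2) = 5/6.
[APC] = ½·(0·(11/6−(-6)) + (-7/3)·(-6−(-3)) + (-2)·(-3−(11/6))) = ½·(0 + 7 + 29/3) = 25/3, so the B-coordinate is 2/3.
[ABP] = ½·(0·(2−(11/6)) + (-5)·(11/6−(-3)) + (-7/3)·(-3−2)) = ½·(0 − 145/6 + 35/3) = -25/4, so the C-coordinate is -1/2.
Check: 5/6 + 2/3 − 1/2 = 1.

(5/6, 2/3, -1/2)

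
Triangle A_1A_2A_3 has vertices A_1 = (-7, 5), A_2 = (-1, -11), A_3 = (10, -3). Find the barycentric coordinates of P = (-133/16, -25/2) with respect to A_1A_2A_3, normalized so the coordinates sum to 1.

Signed area of the reference triangle: [A_1A_2A_3] = ½·((-7)·(-11−(-3)) + (-1)·(-3−5) + 10·(5−(-11))) = ½·(56 + 8 + 160) = 112.
[PA_2A_3] = ½·((-133/16)·(-11−(-3)) + (-1)·(-3−(-25/2)) + 10·(-25/2−(-11))) = ½·(133/2 − 19/2 − 15) = 21, so the A_1-coordinate is 21/112 = 3/16.
[A_1PA_3] = ½·((-7)·(-25/2−(-3)) + (-133/16)·(-3−5) + 10·(5−(-25/2))) = ½·(133/2 + 133/2 + 175) = 154, so the A_2-coordinate is 11/8.
[A_1A_2P] = ½·((-7)·(-11−(-25/2)) + (-1)·(-25/2−5) + (-133/16)·(5−(-11))) = ½·(-21/2 + 35/2 − 133) = -63, so the A_3-coordinate is -9/16.
Check: 3/16 + 11/8 − 9/16 = 1.

(3/16, 11/8, -9/16)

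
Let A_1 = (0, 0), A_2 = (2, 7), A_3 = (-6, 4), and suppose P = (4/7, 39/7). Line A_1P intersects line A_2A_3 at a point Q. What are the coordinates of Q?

(2/3, 13/2)

Barycentric coordinates of P with respect to A_1A_2A_3: (1/7, 5/7, 1/7).
On side A_2A_3 the A_1-coordinate is zero; dropping P's A_1-weight 1/7 and renormalizing the remaining 5/7 : 1/7 gives weights 5/6, 1/6 on A_2, A_3.
Q = (5/6)·(2, 7) + (1/6)·(-6, 4) = (2/3, 13/2).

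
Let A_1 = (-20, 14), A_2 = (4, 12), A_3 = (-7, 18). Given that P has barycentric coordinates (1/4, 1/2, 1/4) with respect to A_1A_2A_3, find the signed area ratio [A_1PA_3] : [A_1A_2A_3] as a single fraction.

1/2

The signed ratio [A_1PA_3]/[A_1A_2A_3] equals the barycentric coordinate of P at vertex A_2, which is 1/2.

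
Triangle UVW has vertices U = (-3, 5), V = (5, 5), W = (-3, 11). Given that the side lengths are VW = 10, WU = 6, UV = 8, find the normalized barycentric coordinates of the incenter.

The incenter has barycentric coordinates proportional to the opposite side lengths: (10 : 6 : 8).
Normalizing by 10+6+8 = 24 gives (5/12, 1/4, 1/3).

(5/12, 1/4, 1/3)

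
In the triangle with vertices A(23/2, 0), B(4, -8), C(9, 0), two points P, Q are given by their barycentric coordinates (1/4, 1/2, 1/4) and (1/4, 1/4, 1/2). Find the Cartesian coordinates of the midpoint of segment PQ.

Barycentric coordinates of the midpoint are the average: (1/4, 3/8, 3/8).
Converting: (1/4)·A + (3/8)·B + (3/8)·C = (31/4, -3).

(31/4, -3)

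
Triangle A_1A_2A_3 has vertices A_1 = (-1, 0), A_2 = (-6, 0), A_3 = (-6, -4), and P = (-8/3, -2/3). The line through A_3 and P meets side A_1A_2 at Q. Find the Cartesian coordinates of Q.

(-2, 0)

Barycentric coordinates of P with respect to A_1A_2A_3: (2/3, 1/6, 1/6).
On side A_1A_2 the A_3-coordinate is zero; dropping P's A_3-weight 1/6 and renormalizing the remaining 2/3 : 1/6 gives weights 4/5, 1/5 on A_1, A_2.
Q = (4/5)·(-1, 0) + (1/5)·(-6, 0) = (-2, 0).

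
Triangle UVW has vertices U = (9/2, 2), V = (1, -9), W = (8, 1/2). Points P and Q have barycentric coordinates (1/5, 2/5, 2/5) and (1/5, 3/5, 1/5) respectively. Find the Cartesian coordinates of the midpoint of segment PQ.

(19/5, -79/20)

Barycentric coordinates of the midpoint are the average: (1/5, 1/2, 3/10).
Converting: (1/5)·U + (1/2)·V + (3/10)·W = (19/5, -79/20).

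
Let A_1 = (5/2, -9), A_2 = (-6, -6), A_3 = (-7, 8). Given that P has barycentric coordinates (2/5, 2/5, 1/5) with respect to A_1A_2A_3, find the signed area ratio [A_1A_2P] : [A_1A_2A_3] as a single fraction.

1/5

The signed ratio [A_1A_2P]/[A_1A_2A_3] equals the barycentric coordinate of P at vertex A_3, which is 1/5.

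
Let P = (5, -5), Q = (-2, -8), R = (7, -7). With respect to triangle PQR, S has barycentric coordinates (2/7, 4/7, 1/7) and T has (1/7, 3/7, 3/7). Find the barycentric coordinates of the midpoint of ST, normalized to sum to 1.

Since both coordinate triples sum to 1, the midpoint's barycentrics are the componentwise average.
(2/7+1/7)/2 = 3/14; similarly 1/2 and 2/7.

(3/14, 1/2, 2/7)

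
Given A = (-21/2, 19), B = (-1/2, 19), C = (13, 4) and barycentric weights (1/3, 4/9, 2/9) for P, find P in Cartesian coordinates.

(-5/6, 47/3)

P = (1/3)·A + (4/9)·B + (2/9)·C.
x-coordinate: (1/3)·(-21/2) + (4/9)·(-1/2) + (2/9)·13 = -5/6.
y-coordinate: (1/3)·19 + (4/9)·19 + (2/9)·4 = 47/3.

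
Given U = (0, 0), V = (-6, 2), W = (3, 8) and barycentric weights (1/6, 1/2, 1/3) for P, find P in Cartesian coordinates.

(-2, 11/3)

P = (1/6)·U + (1/2)·V + (1/3)·W.
x-coordinate: (1/6)·0 + (1/2)·(-6) + (1/3)·3 = -2.
y-coordinate: (1/6)·0 + (1/2)·2 + (1/3)·8 = 11/3.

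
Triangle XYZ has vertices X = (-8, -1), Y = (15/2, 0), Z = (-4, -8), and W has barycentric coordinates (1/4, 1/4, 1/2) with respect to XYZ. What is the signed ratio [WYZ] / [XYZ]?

The signed ratio [WYZ]/[XYZ] equals the barycentric coordinate of W at vertex X, which is 1/4.

1/4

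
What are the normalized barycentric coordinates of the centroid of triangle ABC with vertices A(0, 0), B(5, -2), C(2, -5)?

(1/3, 1/3, 1/3)

The centroid is the average of the vertices, so each weight is 1/3.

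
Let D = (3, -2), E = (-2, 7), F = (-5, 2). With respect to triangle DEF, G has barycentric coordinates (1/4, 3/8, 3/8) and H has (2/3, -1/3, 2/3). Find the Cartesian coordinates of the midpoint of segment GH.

(-61/48, 13/48)

Barycentric coordinates of the midpoint are the average: (11/24, 1/48, 25/48).
Converting: (11/24)·D + (1/48)·E + (25/48)·F = (-61/48, 13/48).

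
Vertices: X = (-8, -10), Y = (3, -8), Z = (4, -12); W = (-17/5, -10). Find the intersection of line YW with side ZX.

Barycentric coordinates of W with respect to XYZ: (3/5, 1/5, 1/5).
On side ZX the Y-coordinate is zero; dropping W's Y-weight 1/5 and renormalizing the remaining 1/5 : 3/5 gives weights 1/4, 3/4 on Z, X.
V = (1/4)·(4, -12) + (3/4)·(-8, -10) = (-5, -21/2).

(-5, -21/2)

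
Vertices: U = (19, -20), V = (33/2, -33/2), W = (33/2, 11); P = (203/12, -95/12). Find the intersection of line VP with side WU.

Barycentric coordinates of P with respect to UVW: (1/6, 1/2, 1/3).
On side WU the V-coordinate is zero; dropping P's V-weight 1/2 and renormalizing the remaining 1/3 : 1/6 gives weights 2/3, 1/3 on W, U.
Q = (2/3)·(33/2, 11) + (1/3)·(19, -20) = (52/3, 2/3).

(52/3, 2/3)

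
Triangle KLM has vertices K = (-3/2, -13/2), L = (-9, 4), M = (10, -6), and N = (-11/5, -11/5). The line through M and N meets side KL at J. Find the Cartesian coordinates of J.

Barycentric coordinates of N with respect to KLM: (2/5, 2/5, 1/5).
On side KL the M-coordinate is zero; dropping N's M-weight 1/5 and renormalizing the remaining 2/5 : 2/5 gives weights 1/2, 1/2 on K, L.
J = (1/2)·(-3/2, -13/2) + (1/2)·(-9, 4) = (-21/4, -5/4).

(-21/4, -5/4)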